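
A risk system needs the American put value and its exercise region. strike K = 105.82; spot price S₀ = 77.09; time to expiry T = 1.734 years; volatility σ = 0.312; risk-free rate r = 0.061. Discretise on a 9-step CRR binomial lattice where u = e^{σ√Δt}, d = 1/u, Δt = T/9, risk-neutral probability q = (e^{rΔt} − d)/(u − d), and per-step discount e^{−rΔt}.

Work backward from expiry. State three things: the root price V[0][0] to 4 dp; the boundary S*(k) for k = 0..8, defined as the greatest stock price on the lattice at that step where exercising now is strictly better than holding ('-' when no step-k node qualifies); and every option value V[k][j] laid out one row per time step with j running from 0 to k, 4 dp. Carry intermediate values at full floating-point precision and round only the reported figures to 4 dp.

params: Δt=0.19267 u=1.14677 d=0.87201 q=0.50884 e^(-rΔt)=0.98832
t_9 payoffs: 83.3443 76.2626 66.9497 54.7025 38.5964 17.4156 0.0000 0.0000 0.0000 0.0000
t_8: node(8,0) S=25.7745 payoff=80.0455 vs cont=78.8092 → 80.0455 [stop]  node(8,1) S=33.8955 payoff=71.9245 vs cont=70.6881 → 71.9245 [stop]  node(8,2) S=44.5753 payoff=61.2447 vs cont=60.0084 → 61.2447 [stop]  node(8,3) S=58.6200 payoff=47.2000 vs cont=45.9636 → 47.2000 [stop]  node(8,4) S=77.0900 payoff=28.7300 vs cont=27.4936 → 28.7300 [stop]  node(8,5) S=101.3795 payoff=4.4405 vs cont=8.4538 → 8.4538 [wait]  node(8,6) S=133.3221 payoff=0.0000 vs cont=0.0000 → 0.0000 [wait]  node(8,7) S=175.3293 payoff=0.0000 vs cont=0.0000 → 0.0000 [wait]  node(8,8) S=230.5720 payoff=0.0000 vs cont=0.0000 → 0.0000 [wait]  ⇒ S*(8)=77.0900
t_7: node(7,0) S=29.5574 payoff=76.2626 vs cont=75.0263 → 76.2626 [stop]  node(7,1) S=38.8703 payoff=66.9497 vs cont=65.7133 → 66.9497 [stop]  node(7,2) S=51.1175 payoff=54.7025 vs cont=53.4661 → 54.7025 [stop]  node(7,3) S=67.2236 payoff=38.5964 vs cont=37.3600 → 38.5964 [stop]  node(7,4) S=88.4044 payoff=17.4156 vs cont=18.1975 → 18.1975 [wait]  node(7,5) S=116.2589 payoff=0.0000 vs cont=4.1036 → 4.1036 [wait]  node(7,6) S=152.8897 payoff=0.0000 vs cont=0.0000 → 0.0000 [wait]  node(7,7) S=201.0622 payoff=0.0000 vs cont=0.0000 → 0.0000 [wait]  ⇒ S*(7)=67.2236
t_6: node(6,0) S=33.8955 payoff=71.9245 vs cont=70.6881 → 71.9245 [stop]  node(6,1) S=44.5753 payoff=61.2447 vs cont=60.0084 → 61.2447 [stop]  node(6,2) S=58.6200 payoff=47.2000 vs cont=45.9636 → 47.2000 [stop]  node(6,3) S=77.0900 payoff=28.7300 vs cont=27.8868 → 28.7300 [stop]  node(6,4) S=101.3795 payoff=4.4405 vs cont=10.8971 → 10.8971 [wait]  node(6,5) S=133.3221 payoff=0.0000 vs cont=1.9920 → 1.9920 [wait]  node(6,6) S=175.3293 payoff=0.0000 vs cont=0.0000 → 0.0000 [wait]  ⇒ S*(6)=77.0900
t_5: node(5,0) S=38.8703 payoff=66.9497 vs cont=65.7133 → 66.9497 [stop]  node(5,1) S=51.1175 payoff=54.7025 vs cont=53.4661 → 54.7025 [stop]  node(5,2) S=67.2236 payoff=38.5964 vs cont=37.3600 → 38.5964 [stop]  node(5,3) S=88.4044 payoff=17.4156 vs cont=19.4262 → 19.4262 [wait]  node(5,4) S=116.2589 payoff=0.0000 vs cont=6.2914 → 6.2914 [wait]  node(5,5) S=152.8897 payoff=0.0000 vs cont=0.9669 → 0.9669 [wait]  ⇒ S*(5)=67.2236
t_4: node(4,0) S=44.5753 payoff=61.2447 vs cont=60.0084 → 61.2447 [stop]  node(4,1) S=58.6200 payoff=47.2000 vs cont=45.9636 → 47.2000 [stop]  node(4,2) S=77.0900 payoff=28.7300 vs cont=28.5047 → 28.7300 [stop]  node(4,3) S=101.3795 payoff=4.4405 vs cont=12.5937 → 12.5937 [wait]  node(4,4) S=133.3221 payoff=0.0000 vs cont=3.5402 → 3.5402 [wait]  ⇒ S*(4)=77.0900
t_3: node(3,0) S=51.1175 payoff=54.7025 vs cont=53.4661 → 54.7025 [stop]  node(3,1) S=67.2236 payoff=38.5964 vs cont=37.3600 → 38.5964 [stop]  node(3,2) S=88.4044 payoff=17.4156 vs cont=20.2794 → 20.2794 [wait]  node(3,3) S=116.2589 payoff=0.0000 vs cont=7.8936 → 7.8936 [wait]  ⇒ S*(3)=67.2236
t_2: node(2,0) S=58.6200 payoff=47.2000 vs cont=45.9636 → 47.2000 [stop]  node(2,1) S=77.0900 payoff=28.7300 vs cont=28.9338 → 28.9338 [wait]  node(2,2) S=101.3795 payoff=4.4405 vs cont=13.8137 → 13.8137 [wait]  ⇒ S*(2)=58.6200
t_1: node(1,0) S=67.2236 payoff=38.5964 vs cont=37.4625 → 38.5964 [stop]  node(1,1) S=88.4044 payoff=17.4156 vs cont=20.9919 → 20.9919 [wait]  ⇒ S*(1)=67.2236
t_0: node(0,0) S=77.0900 payoff=28.7300 vs cont=29.2921 → 29.2921 [wait]  ⇒ S*(0)=-

price = 29.2921
boundary = - 67.2236 58.6200 67.2236 77.0900 67.2236 77.0900 67.2236 77.0900
tree:
29.2921
38.5964 20.9919
47.2000 28.9338 13.8137
54.7025 38.5964 20.2794 7.8936
61.2447 47.2000 28.7300 12.5937 3.5402
66.9497 54.7025 38.5964 19.4262 6.2914 0.9669
71.9245 61.2447 47.2000 28.7300 10.8971 1.9920 0.0000
76.2626 66.9497 54.7025 38.5964 18.1975 4.1036 0.0000 0.0000
80.0455 71.9245 61.2447 47.2000 28.7300 8.4538 0.0000 0.0000 0.0000
83.3443 76.2626 66.9497 54.7025 38.5964 17.4156 0.0000 0.0000 0.0000 0.0000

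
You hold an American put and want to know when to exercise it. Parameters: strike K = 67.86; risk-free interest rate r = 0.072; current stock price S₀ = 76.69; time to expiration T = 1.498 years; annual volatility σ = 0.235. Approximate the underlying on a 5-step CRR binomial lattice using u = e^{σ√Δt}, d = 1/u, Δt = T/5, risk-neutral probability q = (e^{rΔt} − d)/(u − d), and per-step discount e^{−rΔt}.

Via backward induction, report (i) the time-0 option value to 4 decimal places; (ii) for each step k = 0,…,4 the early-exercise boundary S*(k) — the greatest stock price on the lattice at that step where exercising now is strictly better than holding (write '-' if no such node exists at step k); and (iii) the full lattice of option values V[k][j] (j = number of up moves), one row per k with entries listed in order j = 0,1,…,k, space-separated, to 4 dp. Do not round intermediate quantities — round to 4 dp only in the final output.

price = 2.5519
boundary = - - - 52.1375 59.2943
tree:
2.5519
4.8655 0.7781
8.9700 1.7320 0.0358
15.7225 3.8530 0.0818 0.0000
22.0155 8.5657 0.1868 0.0000 0.0000
27.5489 15.7225 0.4265 0.0000 0.0000 0.0000

Δt=0.29960  u=1.13727  d=0.87930  q=0.55242  discount=0.97866
step 5 (expiry): payoffs max(K−S,0) = 27.5489 15.7225 0.4265 0.0000 0.0000 0.0000
step 4: (k=4,j=0): S=45.8445, (K−S)⁺=22.0155, hold=20.5673 ⇒ V=22.0155 exercise | (k=4,j=1): S=59.2943, (K−S)⁺=8.5657, hold=7.1175 ⇒ V=8.5657 exercise | (k=4,j=2): S=76.6900, (K−S)⁺=0.0000, hold=0.1868 ⇒ V=0.1868 continue | (k=4,j=3): S=99.1892, (K−S)⁺=0.0000, hold=0.0000 ⇒ V=0.0000 continue | (k=4,j=4): S=128.2892, (K−S)⁺=0.0000, hold=0.0000 ⇒ V=0.0000 continue  boundary S*=59.2943
step 3: (k=3,j=0): S=52.1375, (K−S)⁺=15.7225, hold=14.2744 ⇒ V=15.7225 exercise | (k=3,j=1): S=67.4335, (K−S)⁺=0.4265, hold=3.8530 ⇒ V=3.8530 continue | (k=3,j=2): S=87.2171, (K−S)⁺=0.0000, hold=0.0818 ⇒ V=0.0818 continue | (k=3,j=3): S=112.8047, (K−S)⁺=0.0000, hold=0.0000 ⇒ V=0.0000 continue  boundary S*=52.1375
step 2: (k=2,j=0): S=59.2943, (K−S)⁺=8.5657, hold=8.9700 ⇒ V=8.9700 continue | (k=2,j=1): S=76.6900, (K−S)⁺=0.0000, hold=1.7320 ⇒ V=1.7320 continue | (k=2,j=2): S=99.1892, (K−S)⁺=0.0000, hold=0.0358 ⇒ V=0.0358 continue  boundary S*=-
step 1: (k=1,j=0): S=67.4335, (K−S)⁺=0.4265, hold=4.8655 ⇒ V=4.8655 continue | (k=1,j=1): S=87.2171, (K−S)⁺=0.0000, hold=0.7781 ⇒ V=0.7781 continue  boundary S*=-
step 0: (k=0,j=0): S=76.6900, (K−S)⁺=0.0000, hold=2.5519 ⇒ V=2.5519 continue  boundary S*=-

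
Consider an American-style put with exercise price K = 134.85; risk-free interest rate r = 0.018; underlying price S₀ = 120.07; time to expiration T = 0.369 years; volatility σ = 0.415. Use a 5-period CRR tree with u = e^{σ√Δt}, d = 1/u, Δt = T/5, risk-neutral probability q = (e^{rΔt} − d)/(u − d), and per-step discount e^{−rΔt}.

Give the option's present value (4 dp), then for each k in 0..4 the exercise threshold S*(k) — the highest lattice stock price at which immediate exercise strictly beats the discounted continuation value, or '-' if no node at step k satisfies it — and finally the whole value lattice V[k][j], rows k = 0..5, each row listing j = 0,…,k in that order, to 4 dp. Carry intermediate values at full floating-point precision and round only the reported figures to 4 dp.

price = 20.5732
boundary = - - 95.8319 107.2685 120.0700
tree:
20.5732
28.9947 11.4237
39.0181 18.1173 4.1378
49.2354 27.5815 7.8211 0.1226
58.3633 39.0181 14.7800 0.2351 0.0000
66.5181 49.2354 27.5815 0.4508 0.0000 0.0000

Δt=0.07380  u=1.11934  d=0.89338  q=0.47773  discount=0.99867
step 5 (expiry): payoffs max(K−S,0) = 66.5181 49.2354 27.5815 0.4508 0.0000 0.0000
step 4: (k=4,j=0): S=76.4867, (K−S)⁺=58.3633, hold=58.1843 ⇒ V=58.3633 exercise | (k=4,j=1): S=95.8319, (K−S)⁺=39.0181, hold=38.8391 ⇒ V=39.0181 exercise | (k=4,j=2): S=120.0700, (K−S)⁺=14.7800, hold=14.6010 ⇒ V=14.7800 exercise | (k=4,j=3): S=150.4384, (K−S)⁺=0.0000, hold=0.2351 ⇒ V=0.2351 continue | (k=4,j=4): S=188.4878, (K−S)⁺=0.0000, hold=0.0000 ⇒ V=0.0000 continue  boundary S*=120.0700
step 3: (k=3,j=0): S=85.6146, (K−S)⁺=49.2354, hold=49.0563 ⇒ V=49.2354 exercise | (k=3,j=1): S=107.2685, (K−S)⁺=27.5815, hold=27.4024 ⇒ V=27.5815 exercise | (k=3,j=2): S=134.3992, (K−S)⁺=0.4508, hold=7.8211 ⇒ V=7.8211 continue | (k=3,j=3): S=168.3918, (K−S)⁺=0.0000, hold=0.1226 ⇒ V=0.1226 continue  boundary S*=107.2685
step 2: (k=2,j=0): S=95.8319, (K−S)⁺=39.0181, hold=38.8391 ⇒ V=39.0181 exercise | (k=2,j=1): S=120.0700, (K−S)⁺=14.7800, hold=18.1173 ⇒ V=18.1173 continue | (k=2,j=2): S=150.4384, (K−S)⁺=0.0000, hold=4.1378 ⇒ V=4.1378 continue  boundary S*=95.8319
step 1: (k=1,j=0): S=107.2685, (K−S)⁺=27.5815, hold=28.9947 ⇒ V=28.9947 continue | (k=1,j=1): S=134.3992, (K−S)⁺=0.4508, hold=11.4237 ⇒ V=11.4237 continue  boundary S*=-
step 0: (k=0,j=0): S=120.0700, (K−S)⁺=14.7800, hold=20.5732 ⇒ V=20.5732 continue  boundary S*=-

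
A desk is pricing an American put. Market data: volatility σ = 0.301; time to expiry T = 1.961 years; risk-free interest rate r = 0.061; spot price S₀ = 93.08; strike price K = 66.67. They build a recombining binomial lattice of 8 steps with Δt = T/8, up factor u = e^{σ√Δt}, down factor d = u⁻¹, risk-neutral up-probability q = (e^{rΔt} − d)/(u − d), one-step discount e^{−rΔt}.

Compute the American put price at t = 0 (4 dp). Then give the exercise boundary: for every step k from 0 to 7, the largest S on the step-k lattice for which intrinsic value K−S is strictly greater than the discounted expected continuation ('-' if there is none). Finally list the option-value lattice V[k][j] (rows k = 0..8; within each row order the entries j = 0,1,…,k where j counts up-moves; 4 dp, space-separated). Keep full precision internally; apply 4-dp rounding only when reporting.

Δt=0.24513  u=1.16070  d=0.86155  q=0.51317  discount=0.98516
step 8 (expiry): payoffs max(K−S,0) = 38.4154 28.6046 15.3871 0.0000 0.0000 0.0000 0.0000 0.0000 0.0000
step 7: (k=7,j=0): S=32.7952, (K−S)⁺=33.8748, hold=32.8853 ⇒ V=33.8748 exercise | (k=7,j=1): S=44.1827, (K−S)⁺=22.4873, hold=21.4979 ⇒ V=22.4873 exercise | (k=7,j=2): S=59.5242, (K−S)⁺=7.1458, hold=7.3797 ⇒ V=7.3797 continue | (k=7,j=3): S=80.1928, (K−S)⁺=0.0000, hold=0.0000 ⇒ V=0.0000 continue | (k=7,j=4): S=108.0382, (K−S)⁺=0.0000, hold=0.0000 ⇒ V=0.0000 continue | (k=7,j=5): S=145.5523, (K−S)⁺=0.0000, hold=0.0000 ⇒ V=0.0000 continue | (k=7,j=6): S=196.0925, (K−S)⁺=0.0000, hold=0.0000 ⇒ V=0.0000 continue | (k=7,j=7): S=264.1817, (K−S)⁺=0.0000, hold=0.0000 ⇒ V=0.0000 continue  boundary S*=44.1827
step 6: (k=6,j=0): S=38.0654, (K−S)⁺=28.6046, hold=27.6151 ⇒ V=28.6046 exercise | (k=6,j=1): S=51.2829, (K−S)⁺=15.3871, hold=14.5159 ⇒ V=15.3871 exercise | (k=6,j=2): S=69.0899, (K−S)⁺=0.0000, hold=3.5393 ⇒ V=3.5393 continue | (k=6,j=3): S=93.0800, (K−S)⁺=0.0000, hold=0.0000 ⇒ V=0.0000 continue | (k=6,j=4): S=125.4002, (K−S)⁺=0.0000, hold=0.0000 ⇒ V=0.0000 continue | (k=6,j=5): S=168.9429, (K−S)⁺=0.0000, hold=0.0000 ⇒ V=0.0000 continue | (k=6,j=6): S=227.6050, (K−S)⁺=0.0000, hold=0.0000 ⇒ V=0.0000 continue  boundary S*=51.2829
step 5: (k=5,j=0): S=44.1827, (K−S)⁺=22.4873, hold=21.4979 ⇒ V=22.4873 exercise | (k=5,j=1): S=59.5242, (K−S)⁺=7.1458, hold=9.1690 ⇒ V=9.1690 continue | (k=5,j=2): S=80.1928, (K−S)⁺=0.0000, hold=1.6975 ⇒ V=1.6975 continue | (k=5,j=3): S=108.0382, (K−S)⁺=0.0000, hold=0.0000 ⇒ V=0.0000 continue | (k=5,j=4): S=145.5523, (K−S)⁺=0.0000, hold=0.0000 ⇒ V=0.0000 continue | (k=5,j=5): S=196.0925, (K−S)⁺=0.0000, hold=0.0000 ⇒ V=0.0000 continue  boundary S*=44.1827
step 4: (k=4,j=0): S=51.2829, (K−S)⁺=15.3871, hold=15.4205 ⇒ V=15.4205 continue | (k=4,j=1): S=69.0899, (K−S)⁺=0.0000, hold=5.2557 ⇒ V=5.2557 continue | (k=4,j=2): S=93.0800, (K−S)⁺=0.0000, hold=0.8141 ⇒ V=0.8141 continue | (k=4,j=3): S=125.4002, (K−S)⁺=0.0000, hold=0.0000 ⇒ V=0.0000 continue | (k=4,j=4): S=168.9429, (K−S)⁺=0.0000, hold=0.0000 ⇒ V=0.0000 continue  boundary S*=-
step 3: (k=3,j=0): S=59.5242, (K−S)⁺=7.1458, hold=10.0527 ⇒ V=10.0527 continue | (k=3,j=1): S=80.1928, (K−S)⁺=0.0000, hold=2.9322 ⇒ V=2.9322 continue | (k=3,j=2): S=108.0382, (K−S)⁺=0.0000, hold=0.3905 ⇒ V=0.3905 continue | (k=3,j=3): S=145.5523, (K−S)⁺=0.0000, hold=0.0000 ⇒ V=0.0000 continue  boundary S*=-
step 2: (k=2,j=0): S=69.0899, (K−S)⁺=0.0000, hold=6.3037 ⇒ V=6.3037 continue | (k=2,j=1): S=93.0800, (K−S)⁺=0.0000, hold=1.6037 ⇒ V=1.6037 continue | (k=2,j=2): S=125.4002, (K−S)⁺=0.0000, hold=0.1873 ⇒ V=0.1873 continue  boundary S*=-
step 1: (k=1,j=0): S=80.1928, (K−S)⁺=0.0000, hold=3.8341 ⇒ V=3.8341 continue | (k=1,j=1): S=108.0382, (K−S)⁺=0.0000, hold=0.8638 ⇒ V=0.8638 continue  boundary S*=-
step 0: (k=0,j=0): S=93.0800, (K−S)⁺=0.0000, hold=2.2755 ⇒ V=2.2755 continue  boundary S*=-

price = 2.2755
boundary = - - - - - 44.1827 51.2829 44.1827
tree:
2.2755
3.8341 0.8638
6.3037 1.6037 0.1873
10.0527 2.9322 0.3905 0.0000
15.4205 5.2557 0.8141 0.0000 0.0000
22.4873 9.1690 1.6975 0.0000 0.0000 0.0000
28.6046 15.3871 3.5393 0.0000 0.0000 0.0000 0.0000
33.8748 22.4873 7.3797 0.0000 0.0000 0.0000 0.0000 0.0000
38.4154 28.6046 15.3871 0.0000 0.0000 0.0000 0.0000 0.0000 0.0000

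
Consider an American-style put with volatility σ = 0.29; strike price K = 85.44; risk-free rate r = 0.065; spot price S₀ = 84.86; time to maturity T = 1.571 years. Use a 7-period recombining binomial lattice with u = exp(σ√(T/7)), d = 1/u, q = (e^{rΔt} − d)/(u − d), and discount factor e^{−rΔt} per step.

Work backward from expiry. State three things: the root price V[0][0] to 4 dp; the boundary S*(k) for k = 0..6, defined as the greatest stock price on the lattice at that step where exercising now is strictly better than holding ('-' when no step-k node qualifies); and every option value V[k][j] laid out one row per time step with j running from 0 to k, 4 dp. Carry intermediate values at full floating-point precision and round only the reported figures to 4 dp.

price = 9.4658
boundary = - - 64.4722 56.1962 64.4722 56.1962 64.4722
tree:
9.4658
14.3351 5.2215
20.9678 8.5943 2.2437
29.2438 13.6978 4.1083 0.5792
36.4574 20.9678 7.3484 1.2219 0.0000
42.7450 29.2438 12.7208 2.5779 0.0000 0.0000
48.2256 36.4574 20.9678 5.4384 0.0000 0.0000 0.0000
53.0026 42.7450 29.2438 11.4730 0.0000 0.0000 0.0000 0.0000

Δt=0.22443  u=1.14727  d=0.87164  q=0.51902  discount=0.98552
step 7 (expiry): payoffs max(K−S,0) = 53.0026 42.7450 29.2438 11.4730 0.0000 0.0000 0.0000 0.0000
step 6: (k=6,j=0): S=37.2144, (K−S)⁺=48.2256, hold=46.9882 ⇒ V=48.2256 exercise | (k=6,j=1): S=48.9826, (K−S)⁺=36.4574, hold=35.2200 ⇒ V=36.4574 exercise | (k=6,j=2): S=64.4722, (K−S)⁺=20.9678, hold=19.7305 ⇒ V=20.9678 exercise | (k=6,j=3): S=84.8600, (K−S)⁺=0.5800, hold=5.4384 ⇒ V=5.4384 continue | (k=6,j=4): S=111.6949, (K−S)⁺=0.0000, hold=0.0000 ⇒ V=0.0000 continue | (k=6,j=5): S=147.0158, (K−S)⁺=0.0000, hold=0.0000 ⇒ V=0.0000 continue | (k=6,j=6): S=193.5060, (K−S)⁺=0.0000, hold=0.0000 ⇒ V=0.0000 continue  boundary S*=64.4722
step 5: (k=5,j=0): S=42.6950, (K−S)⁺=42.7450, hold=41.5077 ⇒ V=42.7450 exercise | (k=5,j=1): S=56.1962, (K−S)⁺=29.2438, hold=28.0064 ⇒ V=29.2438 exercise | (k=5,j=2): S=73.9670, (K−S)⁺=11.4730, hold=12.7208 ⇒ V=12.7208 continue | (k=5,j=3): S=97.3572, (K−S)⁺=0.0000, hold=2.5779 ⇒ V=2.5779 continue | (k=5,j=4): S=128.1441, (K−S)⁺=0.0000, hold=0.0000 ⇒ V=0.0000 continue | (k=5,j=5): S=168.6667, (K−S)⁺=0.0000, hold=0.0000 ⇒ V=0.0000 continue  boundary S*=56.1962
step 4: (k=4,j=0): S=48.9826, (K−S)⁺=36.4574, hold=35.2200 ⇒ V=36.4574 exercise | (k=4,j=1): S=64.4722, (K−S)⁺=20.9678, hold=20.3687 ⇒ V=20.9678 exercise | (k=4,j=2): S=84.8600, (K−S)⁺=0.5800, hold=7.3484 ⇒ V=7.3484 continue | (k=4,j=3): S=111.6949, (K−S)⁺=0.0000, hold=1.2219 ⇒ V=1.2219 continue | (k=4,j=4): S=147.0158, (K−S)⁺=0.0000, hold=0.0000 ⇒ V=0.0000 continue  boundary S*=64.4722
step 3: (k=3,j=0): S=56.1962, (K−S)⁺=29.2438, hold=28.0064 ⇒ V=29.2438 exercise | (k=3,j=1): S=73.9670, (K−S)⁺=11.4730, hold=13.6978 ⇒ V=13.6978 continue | (k=3,j=2): S=97.3572, (K−S)⁺=0.0000, hold=4.1083 ⇒ V=4.1083 continue | (k=3,j=3): S=128.1441, (K−S)⁺=0.0000, hold=0.5792 ⇒ V=0.5792 continue  boundary S*=56.1962
step 2: (k=2,j=0): S=64.4722, (K−S)⁺=20.9678, hold=20.8684 ⇒ V=20.9678 exercise | (k=2,j=1): S=84.8600, (K−S)⁺=0.5800, hold=8.5943 ⇒ V=8.5943 continue | (k=2,j=2): S=111.6949, (K−S)⁺=0.0000, hold=2.2437 ⇒ V=2.2437 continue  boundary S*=64.4722
step 1: (k=1,j=0): S=73.9670, (K−S)⁺=11.4730, hold=14.3351 ⇒ V=14.3351 continue | (k=1,j=1): S=97.3572, (K−S)⁺=0.0000, hold=5.2215 ⇒ V=5.2215 continue  boundary S*=-
step 0: (k=0,j=0): S=84.8600, (K−S)⁺=0.5800, hold=9.4658 ⇒ V=9.4658 continue  boundary S*=-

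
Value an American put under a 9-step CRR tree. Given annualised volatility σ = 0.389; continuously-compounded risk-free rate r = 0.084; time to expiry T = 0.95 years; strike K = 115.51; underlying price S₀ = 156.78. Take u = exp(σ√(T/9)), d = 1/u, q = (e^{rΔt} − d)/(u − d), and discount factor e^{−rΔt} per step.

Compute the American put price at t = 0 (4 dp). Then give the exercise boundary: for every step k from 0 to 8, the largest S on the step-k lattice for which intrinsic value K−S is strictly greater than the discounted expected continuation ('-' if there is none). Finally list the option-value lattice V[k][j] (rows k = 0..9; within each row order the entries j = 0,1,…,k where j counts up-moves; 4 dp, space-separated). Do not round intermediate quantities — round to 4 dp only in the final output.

price = 4.3437
boundary = - - - - - 83.3398 73.4454 83.3398 94.5671
tree:
4.3437
6.8445 1.9554
10.5437 3.3190 0.6457
15.8150 5.5340 1.1943 0.1164
22.9834 9.0283 2.1874 0.2366 0.0000
32.1702 14.3340 3.9579 0.4808 0.0000 0.0000
42.0646 21.9777 7.0527 0.9771 0.0000 0.0000 0.0000
50.7842 32.1702 12.3192 1.9859 0.0000 0.0000 0.0000 0.0000
58.4687 42.0646 20.9429 4.0362 0.0000 0.0000 0.0000 0.0000 0.0000
65.2408 50.7842 32.1702 8.2031 0.0000 0.0000 0.0000 0.0000 0.0000 0.0000

Δt=0.10556, u=1.13472, d=0.88128, q=0.50359, disc=e^(-rΔt)=0.99117
k=9 terminal: V=max(K-S,0) → 65.2408 50.7842 32.1702 8.2031 0.0000 0.0000 0.0000 0.0000 0.0000 0.0000
k=8: j=0 S=57.0413 intr=58.4687 cont=57.4490 V=58.4687[EX]; j=1 S=73.4454 intr=42.0646 cont=41.0449 V=42.0646[EX]; j=2 S=94.5671 intr=20.9429 cont=19.9232 V=20.9429[EX]; j=3 S=121.7630 intr=0.0000 cont=4.0362 V=4.0362[hold]; j=4 S=156.7800 intr=0.0000 cont=0.0000 V=0.0000[hold]; j=5 S=201.8673 intr=0.0000 cont=0.0000 V=0.0000[hold]; j=6 S=259.9209 intr=0.0000 cont=0.0000 V=0.0000[hold]; j=7 S=334.6697 intr=0.0000 cont=0.0000 V=0.0000[hold]; j=8 S=430.9151 intr=0.0000 cont=0.0000 V=0.0000[hold]  S*(8)=94.5671
k=7: j=0 S=64.7258 intr=50.7842 cont=49.7646 V=50.7842[EX]; j=1 S=83.3398 intr=32.1702 cont=31.1505 V=32.1702[EX]; j=2 S=107.3069 intr=8.2031 cont=12.3192 V=12.3192[hold]; j=3 S=138.1666 intr=0.0000 cont=1.9859 V=1.9859[hold]; j=4 S=177.9010 intr=0.0000 cont=0.0000 V=0.0000[hold]; j=5 S=229.0623 intr=0.0000 cont=0.0000 V=0.0000[hold]; j=6 S=294.9367 intr=0.0000 cont=0.0000 V=0.0000[hold]; j=7 S=379.7555 intr=0.0000 cont=0.0000 V=0.0000[hold]  S*(7)=83.3398
k=6: j=0 S=73.4454 intr=42.0646 cont=41.0449 V=42.0646[EX]; j=1 S=94.5671 intr=20.9429 cont=21.9777 V=21.9777[hold]; j=2 S=121.7630 intr=0.0000 cont=7.0527 V=7.0527[hold]; j=3 S=156.7800 intr=0.0000 cont=0.9771 V=0.9771[hold]; j=4 S=201.8673 intr=0.0000 cont=0.0000 V=0.0000[hold]; j=5 S=259.9209 intr=0.0000 cont=0.0000 V=0.0000[hold]; j=6 S=334.6697 intr=0.0000 cont=0.0000 V=0.0000[hold]  S*(6)=73.4454
k=5: j=0 S=83.3398 intr=32.1702 cont=31.6671 V=32.1702[EX]; j=1 S=107.3069 intr=8.2031 cont=14.3340 V=14.3340[hold]; j=2 S=138.1666 intr=0.0000 cont=3.9579 V=3.9579[hold]; j=3 S=177.9010 intr=0.0000 cont=0.4808 V=0.4808[hold]; j=4 S=229.0623 intr=0.0000 cont=0.0000 V=0.0000[hold]; j=5 S=294.9367 intr=0.0000 cont=0.0000 V=0.0000[hold]  S*(5)=83.3398
k=4: j=0 S=94.5671 intr=20.9429 cont=22.9834 V=22.9834[hold]; j=1 S=121.7630 intr=0.0000 cont=9.0283 V=9.0283[hold]; j=2 S=156.7800 intr=0.0000 cont=2.1874 V=2.1874[hold]; j=3 S=201.8673 intr=0.0000 cont=0.2366 V=0.2366[hold]; j=4 S=259.9209 intr=0.0000 cont=0.0000 V=0.0000[hold]  S*(4)=-
k=3: j=0 S=107.3069 intr=8.2031 cont=15.8150 V=15.8150[hold]; j=1 S=138.1666 intr=0.0000 cont=5.5340 V=5.5340[hold]; j=2 S=177.9010 intr=0.0000 cont=1.1943 V=1.1943[hold]; j=3 S=229.0623 intr=0.0000 cont=0.1164 V=0.1164[hold]  S*(3)=-
k=2: j=0 S=121.7630 intr=0.0000 cont=10.5437 V=10.5437[hold]; j=1 S=156.7800 intr=0.0000 cont=3.3190 V=3.3190[hold]; j=2 S=201.8673 intr=0.0000 cont=0.6457 V=0.6457[hold]  S*(2)=-
k=1: j=0 S=138.1666 intr=0.0000 cont=6.8445 V=6.8445[hold]; j=1 S=177.9010 intr=0.0000 cont=1.9554 V=1.9554[hold]  S*(1)=-
k=0: j=0 S=156.7800 intr=0.0000 cont=4.3437 V=4.3437[hold]  S*(0)=-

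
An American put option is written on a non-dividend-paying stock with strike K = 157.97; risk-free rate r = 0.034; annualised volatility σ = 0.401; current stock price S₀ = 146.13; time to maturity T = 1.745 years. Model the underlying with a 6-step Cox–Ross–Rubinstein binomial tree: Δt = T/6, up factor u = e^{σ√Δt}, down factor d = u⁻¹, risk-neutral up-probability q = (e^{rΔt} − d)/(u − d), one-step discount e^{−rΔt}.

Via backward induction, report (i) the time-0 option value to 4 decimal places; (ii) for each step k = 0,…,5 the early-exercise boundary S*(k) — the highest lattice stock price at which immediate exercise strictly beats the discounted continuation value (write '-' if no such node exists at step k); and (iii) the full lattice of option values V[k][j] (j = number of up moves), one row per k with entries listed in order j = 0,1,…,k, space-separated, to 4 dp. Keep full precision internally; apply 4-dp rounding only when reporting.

price = 33.9469
boundary = - - - 76.3808 94.8206 117.7121
tree:
33.9469
47.2850 19.5616
63.5079 29.9153 8.2511
81.5892 44.3775 14.1714 1.7214
96.4430 63.1494 24.0597 3.2737 0.0000
108.4082 81.5892 40.2579 6.2258 0.0000 0.0000
118.0465 96.4430 63.1494 11.8400 0.0000 0.0000 0.0000

Δt=0.29083  u=1.24142  d=0.80553  q=0.46894  discount=0.99016
step 6 (expiry): payoffs max(K−S,0) = 118.0465 96.4430 63.1494 11.8400 0.0000 0.0000 0.0000
step 5: (k=5,j=0): S=49.5618, (K−S)⁺=108.4082, hold=106.8538 ⇒ V=108.4082 exercise | (k=5,j=1): S=76.3808, (K−S)⁺=81.5892, hold=80.0349 ⇒ V=81.5892 exercise | (k=5,j=2): S=117.7121, (K−S)⁺=40.2579, hold=38.7036 ⇒ V=40.2579 exercise | (k=5,j=3): S=181.4086, (K−S)⁺=0.0000, hold=6.2258 ⇒ V=6.2258 continue | (k=5,j=4): S=279.5726, (K−S)⁺=0.0000, hold=0.0000 ⇒ V=0.0000 continue | (k=5,j=5): S=430.8553, (K−S)⁺=0.0000, hold=0.0000 ⇒ V=0.0000 continue  boundary S*=117.7121
step 4: (k=4,j=0): S=61.5270, (K−S)⁺=96.4430, hold=94.8886 ⇒ V=96.4430 exercise | (k=4,j=1): S=94.8206, (K−S)⁺=63.1494, hold=61.5951 ⇒ V=63.1494 exercise | (k=4,j=2): S=146.1300, (K−S)⁺=11.8400, hold=24.0597 ⇒ V=24.0597 continue | (k=4,j=3): S=225.2041, (K−S)⁺=0.0000, hold=3.2737 ⇒ V=3.2737 continue | (k=4,j=4): S=347.0668, (K−S)⁺=0.0000, hold=0.0000 ⇒ V=0.0000 continue  boundary S*=94.8206
step 3: (k=3,j=0): S=76.3808, (K−S)⁺=81.5892, hold=80.0349 ⇒ V=81.5892 exercise | (k=3,j=1): S=117.7121, (K−S)⁺=40.2579, hold=44.3775 ⇒ V=44.3775 continue | (k=3,j=2): S=181.4086, (K−S)⁺=0.0000, hold=14.1714 ⇒ V=14.1714 continue | (k=3,j=3): S=279.5726, (K−S)⁺=0.0000, hold=1.7214 ⇒ V=1.7214 continue  boundary S*=76.3808
step 2: (k=2,j=0): S=94.8206, (K−S)⁺=63.1494, hold=63.5079 ⇒ V=63.5079 continue | (k=2,j=1): S=146.1300, (K−S)⁺=11.8400, hold=29.9153 ⇒ V=29.9153 continue | (k=2,j=2): S=225.2041, (K−S)⁺=0.0000, hold=8.2511 ⇒ V=8.2511 continue  boundary S*=-
step 1: (k=1,j=0): S=117.7121, (K−S)⁺=40.2579, hold=47.2850 ⇒ V=47.2850 continue | (k=1,j=1): S=181.4086, (K−S)⁺=0.0000, hold=19.5616 ⇒ V=19.5616 continue  boundary S*=-
step 0: (k=0,j=0): S=146.1300, (K−S)⁺=11.8400, hold=33.9469 ⇒ V=33.9469 continue  boundary S*=-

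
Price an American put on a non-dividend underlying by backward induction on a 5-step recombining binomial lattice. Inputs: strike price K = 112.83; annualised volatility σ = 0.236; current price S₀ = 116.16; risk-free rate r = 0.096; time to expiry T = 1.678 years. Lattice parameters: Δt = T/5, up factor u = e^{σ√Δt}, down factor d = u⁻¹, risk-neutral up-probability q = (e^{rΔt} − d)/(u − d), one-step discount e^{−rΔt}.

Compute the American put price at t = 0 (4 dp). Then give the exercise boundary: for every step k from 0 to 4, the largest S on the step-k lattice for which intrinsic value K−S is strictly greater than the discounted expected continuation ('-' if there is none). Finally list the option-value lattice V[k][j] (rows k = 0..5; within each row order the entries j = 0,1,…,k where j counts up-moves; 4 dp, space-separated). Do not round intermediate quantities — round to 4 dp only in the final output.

price = 6.9382
boundary = - - 88.3702 77.0779 88.3702
tree:
6.9382
13.2515 2.8522
24.4598 6.0497 0.7458
35.7521 12.4434 1.8569 0.0000
45.6013 24.4598 4.6238 0.0000 0.0000
54.1920 35.7521 11.5133 0.0000 0.0000 0.0000

Δt=0.33560, u=1.14650, d=0.87222, q=0.58525, disc=e^(-rΔt)=0.96830
k=5 terminal: V=max(K-S,0) → 54.1920 35.7521 11.5133 0.0000 0.0000 0.0000
k=4: j=0 S=67.2287 intr=45.6013 cont=42.0241 V=45.6013[EX]; j=1 S=88.3702 intr=24.4598 cont=20.8827 V=24.4598[EX]; j=2 S=116.1600 intr=0.0000 cont=4.6238 V=4.6238[hold]; j=3 S=152.6889 intr=0.0000 cont=0.0000 V=0.0000[hold]; j=4 S=200.7052 intr=0.0000 cont=0.0000 V=0.0000[hold]  S*(4)=88.3702
k=3: j=0 S=77.0779 intr=35.7521 cont=32.1749 V=35.7521[EX]; j=1 S=101.3167 intr=11.5133 cont=12.4434 V=12.4434[hold]; j=2 S=133.1779 intr=0.0000 cont=1.8569 V=1.8569[hold]; j=3 S=175.0585 intr=0.0000 cont=0.0000 V=0.0000[hold]  S*(3)=77.0779
k=2: j=0 S=88.3702 intr=24.4598 cont=21.4098 V=24.4598[EX]; j=1 S=116.1600 intr=0.0000 cont=6.0497 V=6.0497[hold]; j=2 S=152.6889 intr=0.0000 cont=0.7458 V=0.7458[hold]  S*(2)=88.3702
k=1: j=0 S=101.3167 intr=11.5133 cont=13.2515 V=13.2515[hold]; j=1 S=133.1779 intr=0.0000 cont=2.8522 V=2.8522[hold]  S*(1)=-
k=0: j=0 S=116.1600 intr=0.0000 cont=6.9382 V=6.9382[hold]  S*(0)=-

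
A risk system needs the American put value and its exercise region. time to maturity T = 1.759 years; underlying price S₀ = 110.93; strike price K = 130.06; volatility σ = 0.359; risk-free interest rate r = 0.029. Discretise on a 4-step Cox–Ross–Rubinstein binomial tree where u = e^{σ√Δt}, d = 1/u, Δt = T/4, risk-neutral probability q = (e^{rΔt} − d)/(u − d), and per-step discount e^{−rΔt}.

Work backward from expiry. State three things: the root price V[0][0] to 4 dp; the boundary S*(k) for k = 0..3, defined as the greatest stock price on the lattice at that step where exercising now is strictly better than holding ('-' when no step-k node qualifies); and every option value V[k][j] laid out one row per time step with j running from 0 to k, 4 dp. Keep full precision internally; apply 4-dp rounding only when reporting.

params: Δt=0.43975 u=1.26879 d=0.78815 q=0.46747 e^(-rΔt)=0.98733
t_4 payoffs: 87.2558 61.1523 19.1300 0.0000 0.0000
t_3: node(3,0) S=54.3096 payoff=75.7504 vs cont=74.1023 → 75.7504 [stop]  node(3,1) S=87.4296 payoff=42.6304 vs cont=40.9824 → 42.6304 [stop]  node(3,2) S=140.7472 payoff=0.0000 vs cont=10.0583 → 10.0583 [wait]  node(3,3) S=226.5798 payoff=0.0000 vs cont=0.0000 → 0.0000 [wait]  ⇒ S*(3)=87.4296
t_2: node(2,0) S=68.9077 payoff=61.1523 vs cont=59.5042 → 61.1523 [stop]  node(2,1) S=110.9300 payoff=19.1300 vs cont=27.0568 → 27.0568 [wait]  node(2,2) S=178.5791 payoff=0.0000 vs cont=5.2885 → 5.2885 [wait]  ⇒ S*(2)=68.9077
t_1: node(1,0) S=87.4296 payoff=42.6304 vs cont=44.6409 → 44.6409 [wait]  node(1,1) S=140.7472 payoff=0.0000 vs cont=16.6670 → 16.6670 [wait]  ⇒ S*(1)=-
t_0: node(0,0) S=110.9300 payoff=19.1300 vs cont=31.1641 → 31.1641 [wait]  ⇒ S*(0)=-

price = 31.1641
boundary = - - 68.9077 87.4296
tree:
31.1641
44.6409 16.6670
61.1523 27.0568 5.2885
75.7504 42.6304 10.0583 0.0000
87.2558 61.1523 19.1300 0.0000 0.0000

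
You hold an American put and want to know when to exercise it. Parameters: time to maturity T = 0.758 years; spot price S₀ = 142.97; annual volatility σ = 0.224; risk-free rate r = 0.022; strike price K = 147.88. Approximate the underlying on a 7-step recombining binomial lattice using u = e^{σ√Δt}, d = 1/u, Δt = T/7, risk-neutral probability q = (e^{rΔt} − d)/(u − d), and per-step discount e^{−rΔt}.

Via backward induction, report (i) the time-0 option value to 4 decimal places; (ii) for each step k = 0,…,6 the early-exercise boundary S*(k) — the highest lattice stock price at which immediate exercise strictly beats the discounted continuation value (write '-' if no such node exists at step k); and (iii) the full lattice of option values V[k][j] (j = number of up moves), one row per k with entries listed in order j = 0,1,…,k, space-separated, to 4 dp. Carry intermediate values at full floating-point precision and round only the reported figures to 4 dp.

price = 12.9477
boundary = - - - 114.6061 106.4622 114.6061 123.3730
tree:
12.9477
18.4005 7.5076
25.2443 11.5828 3.4314
33.2739 17.2628 5.9069 0.9499
41.4178 24.6315 9.9101 1.8957 0.0000
48.9830 33.2739 16.0289 3.7834 0.0000 0.0000
56.0106 41.4178 24.5070 7.5507 0.0000 0.0000 0.0000
62.5389 48.9830 33.2739 15.0695 0.0000 0.0000 0.0000 0.0000

Δt=0.10829, u=1.07650, d=0.92894, q=0.49774, disc=e^(-rΔt)=0.99762
k=7 terminal: V=max(K-S,0) → 62.5389 48.9830 33.2739 15.0695 0.0000 0.0000 0.0000 0.0000
k=6: j=0 S=91.8694 intr=56.0106 cont=55.6588 V=56.0106[EX]; j=1 S=106.4622 intr=41.4178 cont=41.0659 V=41.4178[EX]; j=2 S=123.3730 intr=24.5070 cont=24.1551 V=24.5070[EX]; j=3 S=142.9700 intr=4.9100 cont=7.5507 V=7.5507[hold]; j=4 S=165.6798 intr=0.0000 cont=0.0000 V=0.0000[hold]; j=5 S=191.9970 intr=0.0000 cont=0.0000 V=0.0000[hold]; j=6 S=222.4944 intr=0.0000 cont=0.0000 V=0.0000[hold]  S*(6)=123.3730
k=5: j=0 S=98.8970 intr=48.9830 cont=48.6311 V=48.9830[EX]; j=1 S=114.6061 intr=33.2739 cont=32.9220 V=33.2739[EX]; j=2 S=132.8105 intr=15.0695 cont=16.0289 V=16.0289[hold]; j=3 S=153.9066 intr=0.0000 cont=3.7834 V=3.7834[hold]; j=4 S=178.3537 intr=0.0000 cont=0.0000 V=0.0000[hold]; j=5 S=206.6840 intr=0.0000 cont=0.0000 V=0.0000[hold]  S*(5)=114.6061
k=4: j=0 S=106.4622 intr=41.4178 cont=41.0659 V=41.4178[EX]; j=1 S=123.3730 intr=24.5070 cont=24.6315 V=24.6315[hold]; j=2 S=142.9700 intr=4.9100 cont=9.9101 V=9.9101[hold]; j=3 S=165.6798 intr=0.0000 cont=1.8957 V=1.8957[hold]; j=4 S=191.9970 intr=0.0000 cont=0.0000 V=0.0000[hold]  S*(4)=106.4622
k=3: j=0 S=114.6061 intr=33.2739 cont=32.9838 V=33.2739[EX]; j=1 S=132.8105 intr=15.0695 cont=17.2628 V=17.2628[hold]; j=2 S=153.9066 intr=0.0000 cont=5.9069 V=5.9069[hold]; j=3 S=178.3537 intr=0.0000 cont=0.9499 V=0.9499[hold]  S*(3)=114.6061
k=2: j=0 S=123.3730 intr=24.5070 cont=25.2443 V=25.2443[hold]; j=1 S=142.9700 intr=4.9100 cont=11.5828 V=11.5828[hold]; j=2 S=165.6798 intr=0.0000 cont=3.4314 V=3.4314[hold]  S*(2)=-
k=1: j=0 S=132.8105 intr=15.0695 cont=18.4005 V=18.4005[hold]; j=1 S=153.9066 intr=0.0000 cont=7.5076 V=7.5076[hold]  S*(1)=-
k=0: j=0 S=142.9700 intr=4.9100 cont=12.9477 V=12.9477[hold]  S*(0)=-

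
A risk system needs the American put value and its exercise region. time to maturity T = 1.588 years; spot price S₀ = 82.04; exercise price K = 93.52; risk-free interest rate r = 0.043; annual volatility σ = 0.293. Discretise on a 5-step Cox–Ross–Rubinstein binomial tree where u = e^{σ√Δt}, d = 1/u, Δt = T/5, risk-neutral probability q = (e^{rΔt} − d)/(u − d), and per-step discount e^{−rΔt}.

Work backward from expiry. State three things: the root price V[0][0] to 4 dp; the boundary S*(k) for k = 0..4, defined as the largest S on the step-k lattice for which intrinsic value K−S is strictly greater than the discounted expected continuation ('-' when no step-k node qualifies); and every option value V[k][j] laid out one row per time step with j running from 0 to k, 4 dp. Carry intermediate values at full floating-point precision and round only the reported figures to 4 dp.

price = 16.2428
boundary = - - 58.9660 69.5526 58.9660
tree:
16.2428
24.2825 8.6580
34.5540 14.6891 2.8712
43.5293 23.9674 5.8243 0.0000
51.1384 34.5540 11.8150 0.0000 0.0000
57.5893 43.5293 23.9674 0.0000 0.0000 0.0000

Δt=0.31760  u=1.17954  d=0.84779  q=0.50026  discount=0.98644
step 5 (expiry): payoffs max(K−S,0) = 57.5893 43.5293 23.9674 0.0000 0.0000 0.0000
step 4: (k=4,j=0): S=42.3816, (K−S)⁺=51.1384, hold=49.8699 ⇒ V=51.1384 exercise | (k=4,j=1): S=58.9660, (K−S)⁺=34.5540, hold=33.2855 ⇒ V=34.5540 exercise | (k=4,j=2): S=82.0400, (K−S)⁺=11.4800, hold=11.8150 ⇒ V=11.8150 continue | (k=4,j=3): S=114.1431, (K−S)⁺=0.0000, hold=0.0000 ⇒ V=0.0000 continue | (k=4,j=4): S=158.8085, (K−S)⁺=0.0000, hold=0.0000 ⇒ V=0.0000 continue  boundary S*=58.9660
step 3: (k=3,j=0): S=49.9907, (K−S)⁺=43.5293, hold=42.2608 ⇒ V=43.5293 exercise | (k=3,j=1): S=69.5526, (K−S)⁺=23.9674, hold=22.8642 ⇒ V=23.9674 exercise | (k=3,j=2): S=96.7693, (K−S)⁺=0.0000, hold=5.8243 ⇒ V=5.8243 continue | (k=3,j=3): S=134.6362, (K−S)⁺=0.0000, hold=0.0000 ⇒ V=0.0000 continue  boundary S*=69.5526
step 2: (k=2,j=0): S=58.9660, (K−S)⁺=34.5540, hold=33.2855 ⇒ V=34.5540 exercise | (k=2,j=1): S=82.0400, (K−S)⁺=11.4800, hold=14.6891 ⇒ V=14.6891 continue | (k=2,j=2): S=114.1431, (K−S)⁺=0.0000, hold=2.8712 ⇒ V=2.8712 continue  boundary S*=58.9660
step 1: (k=1,j=0): S=69.5526, (K−S)⁺=23.9674, hold=24.2825 ⇒ V=24.2825 continue | (k=1,j=1): S=96.7693, (K−S)⁺=0.0000, hold=8.6580 ⇒ V=8.6580 continue  boundary S*=-
step 0: (k=0,j=0): S=82.0400, (K−S)⁺=11.4800, hold=16.2428 ⇒ V=16.2428 continue  boundary S*=-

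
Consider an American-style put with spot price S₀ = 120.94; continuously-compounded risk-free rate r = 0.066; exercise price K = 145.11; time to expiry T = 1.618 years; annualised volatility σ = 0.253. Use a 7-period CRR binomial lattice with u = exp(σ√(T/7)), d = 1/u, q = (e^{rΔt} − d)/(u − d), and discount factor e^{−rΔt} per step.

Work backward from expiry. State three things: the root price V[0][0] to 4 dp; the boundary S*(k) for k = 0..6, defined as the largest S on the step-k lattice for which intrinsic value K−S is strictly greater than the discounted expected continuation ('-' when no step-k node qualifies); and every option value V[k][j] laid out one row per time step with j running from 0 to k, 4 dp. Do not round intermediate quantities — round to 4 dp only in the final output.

params: Δt=0.23114 u=1.12934 d=0.88547 q=0.53266 e^(-rΔt)=0.98486
t_7 payoffs: 93.4933 79.2773 61.1460 38.0211 8.5273 0.0000 0.0000 0.0000
t_6: node(6,0) S=58.2929 payoff=86.8171 vs cont=84.6202 → 86.8171 [stop]  node(6,1) S=74.3477 payoff=70.7623 vs cont=68.5654 → 70.7623 [stop]  node(6,2) S=94.8241 payoff=50.2859 vs cont=48.0890 → 50.2859 [stop]  node(6,3) S=120.9400 payoff=24.1700 vs cont=21.9731 → 24.1700 [stop]  node(6,4) S=154.2486 payoff=0.0000 vs cont=3.9248 → 3.9248 [wait]  node(6,5) S=196.7309 payoff=0.0000 vs cont=0.0000 → 0.0000 [wait]  node(6,6) S=250.9135 payoff=0.0000 vs cont=0.0000 → 0.0000 [wait]  ⇒ S*(6)=120.9400
t_5: node(5,0) S=65.8327 payoff=79.2773 vs cont=77.0804 → 79.2773 [stop]  node(5,1) S=83.9640 payoff=61.1460 vs cont=58.9491 → 61.1460 [stop]  node(5,2) S=107.0889 payoff=38.0211 vs cont=35.8242 → 38.0211 [stop]  node(5,3) S=136.5827 payoff=8.5273 vs cont=13.1835 → 13.1835 [wait]  node(5,4) S=174.1995 payoff=0.0000 vs cont=1.8064 → 1.8064 [wait]  node(5,5) S=222.1766 payoff=0.0000 vs cont=0.0000 → 0.0000 [wait]  ⇒ S*(5)=107.0889
t_4: node(4,0) S=74.3477 payoff=70.7623 vs cont=68.5654 → 70.7623 [stop]  node(4,1) S=94.8241 payoff=50.2859 vs cont=48.0890 → 50.2859 [stop]  node(4,2) S=120.9400 payoff=24.1700 vs cont=24.4157 → 24.4157 [wait]  node(4,3) S=154.2486 payoff=0.0000 vs cont=7.0155 → 7.0155 [wait]  node(4,4) S=196.7309 payoff=0.0000 vs cont=0.8314 → 0.8314 [wait]  ⇒ S*(4)=94.8241
t_3: node(3,0) S=83.9640 payoff=61.1460 vs cont=58.9491 → 61.1460 [stop]  node(3,1) S=107.0889 payoff=38.0211 vs cont=35.9531 → 38.0211 [stop]  node(3,2) S=136.5827 payoff=8.5273 vs cont=14.9179 → 14.9179 [wait]  node(3,3) S=174.1995 payoff=0.0000 vs cont=3.6651 → 3.6651 [wait]  ⇒ S*(3)=107.0889
t_2: node(2,0) S=94.8241 payoff=50.2859 vs cont=48.0890 → 50.2859 [stop]  node(2,1) S=120.9400 payoff=24.1700 vs cont=25.3256 → 25.3256 [wait]  node(2,2) S=154.2486 payoff=0.0000 vs cont=8.7889 → 8.7889 [wait]  ⇒ S*(2)=94.8241
t_1: node(1,0) S=107.0889 payoff=38.0211 vs cont=36.4304 → 38.0211 [stop]  node(1,1) S=136.5827 payoff=8.5273 vs cont=16.2670 → 16.2670 [wait]  ⇒ S*(1)=107.0889
t_0: node(0,0) S=120.9400 payoff=24.1700 vs cont=26.0333 → 26.0333 [wait]  ⇒ S*(0)=-

price = 26.0333
boundary = - 107.0889 94.8241 107.0889 94.8241 107.0889 120.9400
tree:
26.0333
38.0211 16.2670
50.2859 25.3256 8.7889
61.1460 38.0211 14.9179 3.6651
70.7623 50.2859 24.4157 7.0155 0.8314
79.2773 61.1460 38.0211 13.1835 1.8064 0.0000
86.8171 70.7623 50.2859 24.1700 3.9248 0.0000 0.0000
93.4933 79.2773 61.1460 38.0211 8.5273 0.0000 0.0000 0.0000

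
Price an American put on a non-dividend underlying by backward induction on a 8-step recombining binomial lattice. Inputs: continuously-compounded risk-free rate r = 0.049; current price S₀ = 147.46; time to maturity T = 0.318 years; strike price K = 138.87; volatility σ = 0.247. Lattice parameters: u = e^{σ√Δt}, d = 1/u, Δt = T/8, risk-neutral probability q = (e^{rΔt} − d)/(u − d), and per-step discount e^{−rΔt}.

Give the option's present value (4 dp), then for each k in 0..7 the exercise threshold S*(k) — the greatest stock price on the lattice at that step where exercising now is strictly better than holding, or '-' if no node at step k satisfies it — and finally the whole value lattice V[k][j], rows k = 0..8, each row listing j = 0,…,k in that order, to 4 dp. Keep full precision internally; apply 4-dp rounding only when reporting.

price = 3.9412
boundary = - - - - - 115.2761 121.0950 127.2077
tree:
3.9412
6.0222 1.9367
8.9515 3.2024 0.7157
12.8789 5.1743 1.3009 0.1504
17.8288 8.1243 2.3312 0.3060 0.0000
23.5939 12.3021 4.1009 0.6225 0.0000 0.0000
29.1332 17.7750 7.0377 1.2664 0.0000 0.0000 0.0000
34.4063 23.5939 11.6623 2.5764 0.0000 0.0000 0.0000 0.0000
39.4261 29.1332 17.7750 5.2411 0.0000 0.0000 0.0000 0.0000 0.0000

Δt=0.03975  u=1.05048  d=0.95195  q=0.50748  discount=0.99805
step 8 (expiry): payoffs max(K−S,0) = 39.4261 29.1332 17.7750 5.2411 0.0000 0.0000 0.0000 0.0000 0.0000
step 7: (k=7,j=0): S=104.4637, (K−S)⁺=34.4063, hold=34.1361 ⇒ V=34.4063 exercise | (k=7,j=1): S=115.2761, (K−S)⁺=23.5939, hold=23.3237 ⇒ V=23.5939 exercise | (k=7,j=2): S=127.2077, (K−S)⁺=11.6623, hold=11.3921 ⇒ V=11.6623 exercise | (k=7,j=3): S=140.3742, (K−S)⁺=0.0000, hold=2.5764 ⇒ V=2.5764 continue | (k=7,j=4): S=154.9035, (K−S)⁺=0.0000, hold=0.0000 ⇒ V=0.0000 continue | (k=7,j=5): S=170.9367, (K−S)⁺=0.0000, hold=0.0000 ⇒ V=0.0000 continue | (k=7,j=6): S=188.6293, (K−S)⁺=0.0000, hold=0.0000 ⇒ V=0.0000 continue | (k=7,j=7): S=208.1533, (K−S)⁺=0.0000, hold=0.0000 ⇒ V=0.0000 continue  boundary S*=127.2077
step 6: (k=6,j=0): S=109.7368, (K−S)⁺=29.1332, hold=28.8630 ⇒ V=29.1332 exercise | (k=6,j=1): S=121.0950, (K−S)⁺=17.7750, hold=17.5048 ⇒ V=17.7750 exercise | (k=6,j=2): S=133.6289, (K−S)⁺=5.2411, hold=7.0377 ⇒ V=7.0377 continue | (k=6,j=3): S=147.4600, (K−S)⁺=0.0000, hold=1.2664 ⇒ V=1.2664 continue | (k=6,j=4): S=162.7227, (K−S)⁺=0.0000, hold=0.0000 ⇒ V=0.0000 continue | (k=6,j=5): S=179.5652, (K−S)⁺=0.0000, hold=0.0000 ⇒ V=0.0000 continue | (k=6,j=6): S=198.1510, (K−S)⁺=0.0000, hold=0.0000 ⇒ V=0.0000 continue  boundary S*=121.0950
step 5: (k=5,j=0): S=115.2761, (K−S)⁺=23.5939, hold=23.3237 ⇒ V=23.5939 exercise | (k=5,j=1): S=127.2077, (K−S)⁺=11.6623, hold=12.3021 ⇒ V=12.3021 continue | (k=5,j=2): S=140.3742, (K−S)⁺=0.0000, hold=4.1009 ⇒ V=4.1009 continue | (k=5,j=3): S=154.9035, (K−S)⁺=0.0000, hold=0.6225 ⇒ V=0.6225 continue | (k=5,j=4): S=170.9367, (K−S)⁺=0.0000, hold=0.0000 ⇒ V=0.0000 continue | (k=5,j=5): S=188.6293, (K−S)⁺=0.0000, hold=0.0000 ⇒ V=0.0000 continue  boundary S*=115.2761
step 4: (k=4,j=0): S=121.0950, (K−S)⁺=17.7750, hold=17.8288 ⇒ V=17.8288 continue | (k=4,j=1): S=133.6289, (K−S)⁺=5.2411, hold=8.1243 ⇒ V=8.1243 continue | (k=4,j=2): S=147.4600, (K−S)⁺=0.0000, hold=2.3312 ⇒ V=2.3312 continue | (k=4,j=3): S=162.7227, (K−S)⁺=0.0000, hold=0.3060 ⇒ V=0.3060 continue | (k=4,j=4): S=179.5652, (K−S)⁺=0.0000, hold=0.0000 ⇒ V=0.0000 continue  boundary S*=-
step 3: (k=3,j=0): S=127.2077, (K−S)⁺=11.6623, hold=12.8789 ⇒ V=12.8789 continue | (k=3,j=1): S=140.3742, (K−S)⁺=0.0000, hold=5.1743 ⇒ V=5.1743 continue | (k=3,j=2): S=154.9035, (K−S)⁺=0.0000, hold=1.3009 ⇒ V=1.3009 continue | (k=3,j=3): S=170.9367, (K−S)⁺=0.0000, hold=0.1504 ⇒ V=0.1504 continue  boundary S*=-
step 2: (k=2,j=0): S=133.6289, (K−S)⁺=5.2411, hold=8.9515 ⇒ V=8.9515 continue | (k=2,j=1): S=147.4600, (K−S)⁺=0.0000, hold=3.2024 ⇒ V=3.2024 continue | (k=2,j=2): S=162.7227, (K−S)⁺=0.0000, hold=0.7157 ⇒ V=0.7157 continue  boundary S*=-
step 1: (k=1,j=0): S=140.3742, (K−S)⁺=0.0000, hold=6.0222 ⇒ V=6.0222 continue | (k=1,j=1): S=154.9035, (K−S)⁺=0.0000, hold=1.9367 ⇒ V=1.9367 continue  boundary S*=-
step 0: (k=0,j=0): S=147.4600, (K−S)⁺=0.0000, hold=3.9412 ⇒ V=3.9412 continue  boundary S*=-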